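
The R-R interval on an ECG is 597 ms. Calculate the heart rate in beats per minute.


HR = 60 / RR_interval(s)
RR = 597 ms = 0.597 s
HR = 60 / 0.597 = 100.5 bpm


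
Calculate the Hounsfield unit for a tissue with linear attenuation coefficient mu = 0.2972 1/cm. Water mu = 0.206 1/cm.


HU = ((mu_tissue - mu_water) / mu_water) * 1000
HU = ((0.2972 - 0.206) / 0.206) * 1000
HU = 442.7


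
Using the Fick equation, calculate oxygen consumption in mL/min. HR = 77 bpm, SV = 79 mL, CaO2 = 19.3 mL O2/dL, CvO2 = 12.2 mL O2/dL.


CO = HR*SV = 77*79/1000 = 6.083 L/min
a-v O2 diff = 19.3 - 12.2 = 7.1 mL/dL
VO2 = CO * (CaO2-CvO2) * 10 dL/L
VO2 = 6.083 * 7.1 * 10
VO2 = 431.9 mL/min


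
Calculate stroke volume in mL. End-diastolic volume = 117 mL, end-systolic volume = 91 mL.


SV = EDV - ESV
SV = 117 - 91
SV = 26 mL


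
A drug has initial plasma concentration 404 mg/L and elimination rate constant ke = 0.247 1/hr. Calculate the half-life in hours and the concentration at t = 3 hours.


t_half = ln(2) / ke = 0.693147 / 0.247 = 2.806 hr
C(t) = C0 * exp(-ke*t) = 404 * exp(-0.247*3)
C(3) = 192.6 mg/L


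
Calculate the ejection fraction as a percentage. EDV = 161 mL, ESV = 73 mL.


SV = EDV - ESV = 161 - 73 = 88 mL
EF = SV/EDV * 100 = 88/161 * 100
EF = 54.66%


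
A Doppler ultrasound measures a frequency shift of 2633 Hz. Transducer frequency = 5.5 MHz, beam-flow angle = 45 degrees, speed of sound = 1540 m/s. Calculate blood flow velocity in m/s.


v = fd * c / (2 * f0 * cos(theta))
v = 2633 * 1540 / (2 * 5.5000e+06 * cos(45))
v = 0.5213 m/s


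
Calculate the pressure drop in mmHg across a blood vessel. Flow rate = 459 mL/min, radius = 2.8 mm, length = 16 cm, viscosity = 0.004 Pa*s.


dP = 8*mu*L*Q / (pi*r^4)
Q = 459 mL/min = 7.65e-06 m^3/s
dP = 202.838 Pa = 202.838 / 133.322 mmHg = 1.521 mmHg


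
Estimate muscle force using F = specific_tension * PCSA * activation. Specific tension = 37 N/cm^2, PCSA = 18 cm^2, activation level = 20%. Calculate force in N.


F = sigma * PCSA * activation
F = 37 * 18 * 0.2
F = 133.2 N


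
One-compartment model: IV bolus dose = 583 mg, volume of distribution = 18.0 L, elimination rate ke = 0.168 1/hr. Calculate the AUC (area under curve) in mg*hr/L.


C0 = Dose/Vd = 583/18.0 = 32.3889 mg/L
AUC = C0/ke = 32.3889/0.168
AUC = 192.8 mg*hr/L


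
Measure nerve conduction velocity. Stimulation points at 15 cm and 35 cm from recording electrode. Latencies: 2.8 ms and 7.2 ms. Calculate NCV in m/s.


Distance = (35 - 15) / 100 = 0.2 m
dt = (7.2 - 2.8) / 1000 = 0.0044 s
NCV = dist / dt = 45.45 m/s


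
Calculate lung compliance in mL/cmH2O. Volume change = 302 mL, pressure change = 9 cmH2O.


C = dV / dP
C = 302 / 9
C = 33.56 mL/cmH2O


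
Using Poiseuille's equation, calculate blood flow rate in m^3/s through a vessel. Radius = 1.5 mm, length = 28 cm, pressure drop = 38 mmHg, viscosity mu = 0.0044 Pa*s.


Q = pi*r^4*dP / (8*mu*L)
r = 0.0015 m, L = 0.28 m
dP = 38 mmHg = 5066.236 Pa
Q = 8.1752e-06 m^3/s


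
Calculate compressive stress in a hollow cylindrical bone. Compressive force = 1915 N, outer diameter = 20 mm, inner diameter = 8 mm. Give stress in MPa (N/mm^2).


A = pi*(r_o^2 - r_i^2)
r_o = 10 mm, r_i = 4 mm
A = 263.894 mm^2
sigma = F/A = 1915 / 263.894
sigma = 7.257 MPa


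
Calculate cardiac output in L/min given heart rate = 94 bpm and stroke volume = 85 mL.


CO = HR * SV
CO = 94 * 85 / 1000
CO = 7.99 L/min


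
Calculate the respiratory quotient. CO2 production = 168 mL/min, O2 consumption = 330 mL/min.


RQ = VCO2 / VO2
RQ = 168 / 330
RQ = 0.5091


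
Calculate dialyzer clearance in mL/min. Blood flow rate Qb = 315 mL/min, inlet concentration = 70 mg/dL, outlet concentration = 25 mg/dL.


K = Qb * (Cb_in - Cb_out) / Cb_in
K = 315 * (70 - 25) / 70
K = 202.5 mL/min


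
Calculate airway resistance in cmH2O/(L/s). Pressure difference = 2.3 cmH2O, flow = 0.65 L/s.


R = dP / flow
R = 2.3 / 0.65
R = 3.538 cmH2O/(L/s)


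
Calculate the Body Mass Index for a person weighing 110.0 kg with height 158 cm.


BMI = weight / height^2
height = 158 cm = 1.58 m
BMI = 110.0 / 1.58^2
BMI = 44.06 kg/m^2


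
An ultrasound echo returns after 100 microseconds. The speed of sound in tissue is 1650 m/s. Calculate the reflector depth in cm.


depth = c * t / 2
t = 100 us = 1.0000e-04 s
depth = 1650 * 1.0000e-04 / 2
depth = 0.0825 m = 8.25 cm


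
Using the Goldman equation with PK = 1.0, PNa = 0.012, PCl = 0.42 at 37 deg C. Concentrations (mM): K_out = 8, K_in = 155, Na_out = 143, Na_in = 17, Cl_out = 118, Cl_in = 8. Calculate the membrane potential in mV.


Vm = (RT/F)*ln((PK*Ko + PNa*Nao + PCl*Cli)/(PK*Ki + PNa*Nai + PCl*Clo))
Numer = 13.076, Denom = 204.764
Vm = -73.52 mV


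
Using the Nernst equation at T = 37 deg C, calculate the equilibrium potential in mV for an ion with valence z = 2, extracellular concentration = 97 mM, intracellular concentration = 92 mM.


E = (RT/(zF)) * ln(C_out/C_in)
T = 37 + 273.15 = 310.15 K
E = (8.314 * 310.15 / (2 * 96485)) * ln(97/92)
E = 0.7072 mV


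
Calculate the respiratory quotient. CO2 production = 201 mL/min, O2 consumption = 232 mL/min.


RQ = VCO2 / VO2
RQ = 201 / 232
RQ = 0.8664


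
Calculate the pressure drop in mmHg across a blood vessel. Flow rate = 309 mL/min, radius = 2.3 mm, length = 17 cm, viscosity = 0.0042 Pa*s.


dP = 8*mu*L*Q / (pi*r^4)
Q = 309 mL/min = 5.15e-06 m^3/s
dP = 334.606 Pa = 334.606 / 133.322 mmHg = 2.51 mmHg


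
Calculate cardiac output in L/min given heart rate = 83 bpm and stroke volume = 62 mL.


CO = HR * SV
CO = 83 * 62 / 1000
CO = 5.146 L/min


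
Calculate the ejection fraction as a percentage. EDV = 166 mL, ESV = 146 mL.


SV = EDV - ESV = 166 - 146 = 20 mL
EF = SV/EDV * 100 = 20/166 * 100
EF = 12.05%


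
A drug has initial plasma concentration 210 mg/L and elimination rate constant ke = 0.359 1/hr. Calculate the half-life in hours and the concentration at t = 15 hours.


t_half = ln(2) / ke = 0.693147 / 0.359 = 1.931 hr
C(t) = C0 * exp(-ke*t) = 210 * exp(-0.359*15)
C(15) = 0.9628 mg/L


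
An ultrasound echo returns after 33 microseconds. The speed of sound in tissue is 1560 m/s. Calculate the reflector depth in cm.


depth = c * t / 2
t = 33 us = 3.3000e-05 s
depth = 1560 * 3.3000e-05 / 2
depth = 0.02574 m = 2.574 cm


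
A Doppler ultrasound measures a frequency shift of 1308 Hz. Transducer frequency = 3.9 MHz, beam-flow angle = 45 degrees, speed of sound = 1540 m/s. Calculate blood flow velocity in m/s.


v = fd * c / (2 * f0 * cos(theta))
v = 1308 * 1540 / (2 * 3.9000e+06 * cos(45))
v = 0.3652 m/s


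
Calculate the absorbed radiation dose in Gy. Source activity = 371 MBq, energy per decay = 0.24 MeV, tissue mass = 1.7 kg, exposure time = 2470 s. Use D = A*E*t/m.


A = 371 MBq = 3.7100e+08 Bq
E = 0.24 MeV = 3.8448e-14 J
D = A*E*t/m = 3.7100e+08*3.8448e-14*2470/1.7
D = 0.02073 Gy


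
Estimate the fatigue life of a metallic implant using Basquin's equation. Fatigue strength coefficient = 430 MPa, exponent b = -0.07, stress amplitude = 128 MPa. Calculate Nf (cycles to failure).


sigma_a = sigma_f' * (2Nf)^b
2Nf = (sigma_a/sigma_f')^(1/b)
2Nf = (128/430)^(1/-0.07)
2Nf = 32959330
Nf = 1.6480e+07


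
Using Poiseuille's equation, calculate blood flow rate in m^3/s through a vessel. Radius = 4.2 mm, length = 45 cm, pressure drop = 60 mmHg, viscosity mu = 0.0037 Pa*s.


Q = pi*r^4*dP / (8*mu*L)
r = 0.0042 m, L = 0.45 m
dP = 60 mmHg = 7999.32 Pa
Q = 5.8708e-04 m^3/s


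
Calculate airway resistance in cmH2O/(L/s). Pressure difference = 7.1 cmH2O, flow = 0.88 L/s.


R = dP / flow
R = 7.1 / 0.88
R = 8.068 cmH2O/(L/s)


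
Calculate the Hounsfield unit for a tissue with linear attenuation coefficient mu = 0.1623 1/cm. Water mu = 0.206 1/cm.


HU = ((mu_tissue - mu_water) / mu_water) * 1000
HU = ((0.1623 - 0.206) / 0.206) * 1000
HU = -212.1


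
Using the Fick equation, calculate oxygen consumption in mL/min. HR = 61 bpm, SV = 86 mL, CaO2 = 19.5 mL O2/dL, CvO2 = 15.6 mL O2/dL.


CO = HR*SV = 61*86/1000 = 5.246 L/min
a-v O2 diff = 19.5 - 15.6 = 3.9 mL/dL
VO2 = CO * (CaO2-CvO2) * 10 dL/L
VO2 = 5.246 * 3.9 * 10
VO2 = 204.6 mL/min


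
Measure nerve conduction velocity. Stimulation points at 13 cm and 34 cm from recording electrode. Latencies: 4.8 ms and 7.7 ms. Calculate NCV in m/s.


Distance = (34 - 13) / 100 = 0.21 m
dt = (7.7 - 4.8) / 1000 = 0.0029 s
NCV = dist / dt = 72.41 m/s


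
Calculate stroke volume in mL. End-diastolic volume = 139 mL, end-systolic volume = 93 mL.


SV = EDV - ESV
SV = 139 - 93
SV = 46 mL


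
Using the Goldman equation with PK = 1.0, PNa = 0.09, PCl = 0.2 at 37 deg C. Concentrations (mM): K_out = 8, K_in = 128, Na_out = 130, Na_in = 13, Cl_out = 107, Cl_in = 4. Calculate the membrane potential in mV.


Vm = (RT/F)*ln((PK*Ko + PNa*Nao + PCl*Cli)/(PK*Ki + PNa*Nai + PCl*Clo))
Numer = 20.5, Denom = 150.57
Vm = -53.29 mV


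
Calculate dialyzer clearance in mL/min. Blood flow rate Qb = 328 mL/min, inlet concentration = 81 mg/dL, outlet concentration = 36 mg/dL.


K = Qb * (Cb_in - Cb_out) / Cb_in
K = 328 * (81 - 36) / 81
K = 182.2 mL/min


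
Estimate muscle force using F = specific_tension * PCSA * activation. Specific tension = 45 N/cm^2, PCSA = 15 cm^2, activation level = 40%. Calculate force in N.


F = sigma * PCSA * activation
F = 45 * 15 * 0.4
F = 270 N


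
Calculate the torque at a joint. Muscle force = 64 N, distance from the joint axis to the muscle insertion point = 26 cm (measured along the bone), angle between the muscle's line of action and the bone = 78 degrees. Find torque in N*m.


Torque = F * d * sin(theta)   (moment arm = d*sin(theta))
d = 26 cm = 0.26 m
Torque = 64 * 0.26 * sin(78)
Torque = 16.28 N*m


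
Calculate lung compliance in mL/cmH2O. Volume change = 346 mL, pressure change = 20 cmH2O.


C = dV / dP
C = 346 / 20
C = 17.3 mL/cmH2O


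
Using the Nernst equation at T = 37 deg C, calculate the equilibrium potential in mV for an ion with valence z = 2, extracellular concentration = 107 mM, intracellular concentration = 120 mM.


E = (RT/(zF)) * ln(C_out/C_in)
T = 37 + 273.15 = 310.15 K
E = (8.314 * 310.15 / (2 * 96485)) * ln(107/120)
E = -1.532 mV


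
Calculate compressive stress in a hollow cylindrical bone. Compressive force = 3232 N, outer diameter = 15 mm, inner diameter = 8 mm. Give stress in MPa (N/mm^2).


A = pi*(r_o^2 - r_i^2)
r_o = 7.5 mm, r_i = 4 mm
A = 126.449 mm^2
sigma = F/A = 3232 / 126.449
sigma = 25.56 MPa


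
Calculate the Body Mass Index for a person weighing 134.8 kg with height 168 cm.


BMI = weight / height^2
height = 168 cm = 1.68 m
BMI = 134.8 / 1.68^2
BMI = 47.76 kg/m^2


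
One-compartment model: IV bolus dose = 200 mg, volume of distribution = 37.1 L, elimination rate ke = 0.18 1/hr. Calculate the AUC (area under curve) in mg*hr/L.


C0 = Dose/Vd = 200/37.1 = 5.39084 mg/L
AUC = C0/ke = 5.39084/0.18
AUC = 29.95 mg*hr/L


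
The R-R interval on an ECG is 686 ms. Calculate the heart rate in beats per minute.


HR = 60 / RR_interval(s)
RR = 686 ms = 0.686 s
HR = 60 / 0.686 = 87.46 bpm


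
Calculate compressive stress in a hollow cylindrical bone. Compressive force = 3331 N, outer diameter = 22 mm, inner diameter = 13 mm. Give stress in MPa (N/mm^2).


A = pi*(r_o^2 - r_i^2)
r_o = 11 mm, r_i = 6.5 mm
A = 247.4 mm^2
sigma = F/A = 3331 / 247.4
sigma = 13.46 MPa


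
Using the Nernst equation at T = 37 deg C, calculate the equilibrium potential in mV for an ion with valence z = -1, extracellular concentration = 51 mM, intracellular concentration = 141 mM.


E = (RT/(zF)) * ln(C_out/C_in)
T = 37 + 273.15 = 310.15 K
E = (8.314 * 310.15 / (-1 * 96485)) * ln(51/141)
E = 27.18 mV


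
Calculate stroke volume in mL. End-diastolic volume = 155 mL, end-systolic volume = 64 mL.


SV = EDV - ESV
SV = 155 - 64
SV = 91 mL


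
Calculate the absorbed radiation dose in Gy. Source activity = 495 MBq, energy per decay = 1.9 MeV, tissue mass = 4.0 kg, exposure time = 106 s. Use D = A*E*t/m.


A = 495 MBq = 4.9500e+08 Bq
E = 1.9 MeV = 3.0438e-13 J
D = A*E*t/m = 4.9500e+08*3.0438e-13*106/4.0
D = 0.003993 Gy


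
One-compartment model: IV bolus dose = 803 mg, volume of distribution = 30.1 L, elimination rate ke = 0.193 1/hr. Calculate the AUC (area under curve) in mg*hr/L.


C0 = Dose/Vd = 803/30.1 = 26.6777 mg/L
AUC = C0/ke = 26.6777/0.193
AUC = 138.2 mg*hr/L


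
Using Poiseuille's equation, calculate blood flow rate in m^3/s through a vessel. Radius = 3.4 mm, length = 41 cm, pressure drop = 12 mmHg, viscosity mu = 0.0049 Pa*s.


Q = pi*r^4*dP / (8*mu*L)
r = 0.0034 m, L = 0.41 m
dP = 12 mmHg = 1599.864 Pa
Q = 4.1791e-05 m^3/s


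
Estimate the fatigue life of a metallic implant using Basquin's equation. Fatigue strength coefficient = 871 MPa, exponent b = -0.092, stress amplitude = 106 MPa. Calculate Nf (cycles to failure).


sigma_a = sigma_f' * (2Nf)^b
2Nf = (sigma_a/sigma_f')^(1/b)
2Nf = (106/871)^(1/-0.092)
2Nf = 8.7604192e+09
Nf = 4.3802e+09


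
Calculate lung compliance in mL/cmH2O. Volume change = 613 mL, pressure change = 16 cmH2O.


C = dV / dP
C = 613 / 16
C = 38.31 mL/cmH2O


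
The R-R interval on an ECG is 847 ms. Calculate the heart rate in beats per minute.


HR = 60 / RR_interval(s)
RR = 847 ms = 0.847 s
HR = 60 / 0.847 = 70.84 bpm


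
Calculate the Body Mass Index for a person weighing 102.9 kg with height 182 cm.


BMI = weight / height^2
height = 182 cm = 1.82 m
BMI = 102.9 / 1.82^2
BMI = 31.07 kg/m^2


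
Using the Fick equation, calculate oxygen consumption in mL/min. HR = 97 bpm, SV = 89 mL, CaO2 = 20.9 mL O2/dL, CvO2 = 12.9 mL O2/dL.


CO = HR*SV = 97*89/1000 = 8.633 L/min
a-v O2 diff = 20.9 - 12.9 = 8 mL/dL
VO2 = CO * (CaO2-CvO2) * 10 dL/L
VO2 = 8.633 * 8 * 10
VO2 = 690.6 mL/min


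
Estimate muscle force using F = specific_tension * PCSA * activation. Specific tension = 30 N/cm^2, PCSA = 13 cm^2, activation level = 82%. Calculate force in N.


F = sigma * PCSA * activation
F = 30 * 13 * 0.82
F = 319.8 N


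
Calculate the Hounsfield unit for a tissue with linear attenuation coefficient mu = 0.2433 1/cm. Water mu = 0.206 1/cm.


HU = ((mu_tissue - mu_water) / mu_water) * 1000
HU = ((0.2433 - 0.206) / 0.206) * 1000
HU = 181.1


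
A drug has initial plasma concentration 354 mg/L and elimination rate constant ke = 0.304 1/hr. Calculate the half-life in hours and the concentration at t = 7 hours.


t_half = ln(2) / ke = 0.693147 / 0.304 = 2.28 hr
C(t) = C0 * exp(-ke*t) = 354 * exp(-0.304*7)
C(7) = 42.15 mg/L


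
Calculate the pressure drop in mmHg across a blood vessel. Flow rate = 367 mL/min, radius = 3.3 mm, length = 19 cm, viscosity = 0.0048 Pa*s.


dP = 8*mu*L*Q / (pi*r^4)
Q = 367 mL/min = 6.11667e-06 m^3/s
dP = 119.783 Pa = 119.783 / 133.322 mmHg = 0.8984 mmHg


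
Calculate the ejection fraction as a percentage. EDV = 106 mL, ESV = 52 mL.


SV = EDV - ESV = 106 - 52 = 54 mL
EF = SV/EDV * 100 = 54/106 * 100
EF = 50.94%


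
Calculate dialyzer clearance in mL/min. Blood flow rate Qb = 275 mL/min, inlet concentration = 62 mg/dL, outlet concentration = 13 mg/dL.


K = Qb * (Cb_in - Cb_out) / Cb_in
K = 275 * (62 - 13) / 62
K = 217.3 mL/min


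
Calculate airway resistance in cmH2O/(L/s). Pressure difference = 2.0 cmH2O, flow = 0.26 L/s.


R = dP / flow
R = 2.0 / 0.26
R = 7.692 cmH2O/(L/s)


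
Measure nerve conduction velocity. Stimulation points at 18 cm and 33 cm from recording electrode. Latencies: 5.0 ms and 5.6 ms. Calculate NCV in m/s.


Distance = (33 - 18) / 100 = 0.15 m
dt = (5.6 - 5.0) / 1000 = 6.0000e-04 s
NCV = dist / dt = 250 m/s


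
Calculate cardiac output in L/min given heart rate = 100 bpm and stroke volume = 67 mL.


CO = HR * SV
CO = 100 * 67 / 1000
CO = 6.7 L/min


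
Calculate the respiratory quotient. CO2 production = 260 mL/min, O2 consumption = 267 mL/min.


RQ = VCO2 / VO2
RQ = 260 / 267
RQ = 0.9738


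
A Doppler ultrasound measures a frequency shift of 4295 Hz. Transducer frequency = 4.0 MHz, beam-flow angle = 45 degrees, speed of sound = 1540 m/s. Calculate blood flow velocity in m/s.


v = fd * c / (2 * f0 * cos(theta))
v = 4295 * 1540 / (2 * 4.0000e+06 * cos(45))
v = 1.169 m/s


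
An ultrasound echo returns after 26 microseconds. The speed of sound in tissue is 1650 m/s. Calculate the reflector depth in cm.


depth = c * t / 2
t = 26 us = 2.6000e-05 s
depth = 1650 * 2.6000e-05 / 2
depth = 0.02145 m = 2.145 cm


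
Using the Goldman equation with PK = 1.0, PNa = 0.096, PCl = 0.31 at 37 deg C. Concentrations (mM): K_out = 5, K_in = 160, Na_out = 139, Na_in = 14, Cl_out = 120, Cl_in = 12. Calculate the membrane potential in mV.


Vm = (RT/F)*ln((PK*Ko + PNa*Nao + PCl*Cli)/(PK*Ki + PNa*Nai + PCl*Clo))
Numer = 22.064, Denom = 198.544
Vm = -58.72 mV


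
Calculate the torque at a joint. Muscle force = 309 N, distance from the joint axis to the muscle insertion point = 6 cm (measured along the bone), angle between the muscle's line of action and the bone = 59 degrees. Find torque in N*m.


Torque = F * d * sin(theta)   (moment arm = d*sin(theta))
d = 6 cm = 0.06 m
Torque = 309 * 0.06 * sin(59)
Torque = 15.89 N*m


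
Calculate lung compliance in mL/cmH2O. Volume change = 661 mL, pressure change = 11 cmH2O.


C = dV / dP
C = 661 / 11
C = 60.09 mL/cmH2O


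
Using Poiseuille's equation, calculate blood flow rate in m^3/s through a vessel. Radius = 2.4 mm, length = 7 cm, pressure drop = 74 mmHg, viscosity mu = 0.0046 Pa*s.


Q = pi*r^4*dP / (8*mu*L)
r = 0.0024 m, L = 0.07 m
dP = 74 mmHg = 9865.828 Pa
Q = 3.9919e-04 m^3/s


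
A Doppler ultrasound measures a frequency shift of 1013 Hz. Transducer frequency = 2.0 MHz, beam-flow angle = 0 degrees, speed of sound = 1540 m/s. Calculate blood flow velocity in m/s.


v = fd * c / (2 * f0 * cos(theta))
v = 1013 * 1540 / (2 * 2.0000e+06 * cos(0))
v = 0.39 m/s


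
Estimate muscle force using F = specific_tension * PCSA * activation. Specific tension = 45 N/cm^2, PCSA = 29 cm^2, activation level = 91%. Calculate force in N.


F = sigma * PCSA * activation
F = 45 * 29 * 0.91
F = 1188 N


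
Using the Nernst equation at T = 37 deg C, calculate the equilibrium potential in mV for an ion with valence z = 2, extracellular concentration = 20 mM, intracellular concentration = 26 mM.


E = (RT/(zF)) * ln(C_out/C_in)
T = 37 + 273.15 = 310.15 K
E = (8.314 * 310.15 / (2 * 96485)) * ln(20/26)
E = -3.506 mV


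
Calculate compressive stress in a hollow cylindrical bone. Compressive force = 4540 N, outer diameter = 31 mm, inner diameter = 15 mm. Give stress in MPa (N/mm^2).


A = pi*(r_o^2 - r_i^2)
r_o = 15.5 mm, r_i = 7.5 mm
A = 578.053 mm^2
sigma = F/A = 4540 / 578.053
sigma = 7.854 MPa


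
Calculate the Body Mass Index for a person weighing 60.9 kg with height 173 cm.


BMI = weight / height^2
height = 173 cm = 1.73 m
BMI = 60.9 / 1.73^2
BMI = 20.35 kg/m^2


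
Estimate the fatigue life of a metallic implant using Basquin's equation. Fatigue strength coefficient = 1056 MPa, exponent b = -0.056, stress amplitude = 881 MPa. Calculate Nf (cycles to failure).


sigma_a = sigma_f' * (2Nf)^b
2Nf = (sigma_a/sigma_f')^(1/b)
2Nf = (881/1056)^(1/-0.056)
2Nf = 25.418097
Nf = 12.71


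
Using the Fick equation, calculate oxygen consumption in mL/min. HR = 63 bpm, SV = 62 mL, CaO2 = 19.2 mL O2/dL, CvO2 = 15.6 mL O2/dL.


CO = HR*SV = 63*62/1000 = 3.906 L/min
a-v O2 diff = 19.2 - 15.6 = 3.6 mL/dL
VO2 = CO * (CaO2-CvO2) * 10 dL/L
VO2 = 3.906 * 3.6 * 10
VO2 = 140.6 mL/min


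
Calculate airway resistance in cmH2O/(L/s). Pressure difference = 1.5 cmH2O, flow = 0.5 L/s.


R = dP / flow
R = 1.5 / 0.5
R = 3 cmH2O/(L/s)


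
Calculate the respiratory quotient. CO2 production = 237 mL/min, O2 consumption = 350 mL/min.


RQ = VCO2 / VO2
RQ = 237 / 350
RQ = 0.6771


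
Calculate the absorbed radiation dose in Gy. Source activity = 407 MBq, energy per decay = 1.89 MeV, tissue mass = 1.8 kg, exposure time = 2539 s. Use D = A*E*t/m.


A = 407 MBq = 4.0700e+08 Bq
E = 1.89 MeV = 3.02778e-13 J
D = A*E*t/m = 4.0700e+08*3.02778e-13*2539/1.8
D = 0.1738 Gy


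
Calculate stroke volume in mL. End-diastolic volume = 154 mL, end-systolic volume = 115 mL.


SV = EDV - ESV
SV = 154 - 115
SV = 39 mL


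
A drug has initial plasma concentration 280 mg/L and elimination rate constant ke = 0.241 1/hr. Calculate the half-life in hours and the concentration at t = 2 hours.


t_half = ln(2) / ke = 0.693147 / 0.241 = 2.876 hr
C(t) = C0 * exp(-ke*t) = 280 * exp(-0.241*2)
C(2) = 172.9 mg/L


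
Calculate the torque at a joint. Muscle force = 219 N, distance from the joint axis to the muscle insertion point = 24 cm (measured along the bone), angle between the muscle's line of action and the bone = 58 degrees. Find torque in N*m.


Torque = F * d * sin(theta)   (moment arm = d*sin(theta))
d = 24 cm = 0.24 m
Torque = 219 * 0.24 * sin(58)
Torque = 44.57 N*m


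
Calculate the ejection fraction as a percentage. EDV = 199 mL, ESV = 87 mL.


SV = EDV - ESV = 199 - 87 = 112 mL
EF = SV/EDV * 100 = 112/199 * 100
EF = 56.28%


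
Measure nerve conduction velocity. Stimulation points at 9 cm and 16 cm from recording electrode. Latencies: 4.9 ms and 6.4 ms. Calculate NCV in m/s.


Distance = (16 - 9) / 100 = 0.07 m
dt = (6.4 - 4.9) / 1000 = 0.0015 s
NCV = dist / dt = 46.67 m/s


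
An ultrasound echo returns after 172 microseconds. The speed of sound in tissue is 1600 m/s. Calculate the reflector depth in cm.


depth = c * t / 2
t = 172 us = 1.7200e-04 s
depth = 1600 * 1.7200e-04 / 2
depth = 0.1376 m = 13.76 cm


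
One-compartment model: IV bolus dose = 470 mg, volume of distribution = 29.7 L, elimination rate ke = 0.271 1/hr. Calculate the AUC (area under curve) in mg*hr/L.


C0 = Dose/Vd = 470/29.7 = 15.8249 mg/L
AUC = C0/ke = 15.8249/0.271
AUC = 58.39 mg*hr/L


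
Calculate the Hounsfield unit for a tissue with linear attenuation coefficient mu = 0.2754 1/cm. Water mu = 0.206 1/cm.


HU = ((mu_tissue - mu_water) / mu_water) * 1000
HU = ((0.2754 - 0.206) / 0.206) * 1000
HU = 336.9


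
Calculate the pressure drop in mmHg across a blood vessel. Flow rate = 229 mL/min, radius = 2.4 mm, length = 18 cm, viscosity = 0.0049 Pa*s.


dP = 8*mu*L*Q / (pi*r^4)
Q = 229 mL/min = 3.81667e-06 m^3/s
dP = 258.374 Pa = 258.374 / 133.322 mmHg = 1.938 mmHg


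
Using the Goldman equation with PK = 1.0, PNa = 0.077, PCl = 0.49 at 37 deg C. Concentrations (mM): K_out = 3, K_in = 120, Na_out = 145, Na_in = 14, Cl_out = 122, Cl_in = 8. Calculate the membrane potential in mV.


Vm = (RT/F)*ln((PK*Ko + PNa*Nao + PCl*Cli)/(PK*Ki + PNa*Nai + PCl*Clo))
Numer = 18.085, Denom = 180.858
Vm = -61.54 mV


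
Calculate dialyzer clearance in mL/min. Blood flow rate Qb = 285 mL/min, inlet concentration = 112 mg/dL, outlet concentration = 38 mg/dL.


K = Qb * (Cb_in - Cb_out) / Cb_in
K = 285 * (112 - 38) / 112
K = 188.3 mL/min


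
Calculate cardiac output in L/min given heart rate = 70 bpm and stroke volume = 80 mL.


CO = HR * SV
CO = 70 * 80 / 1000
CO = 5.6 L/min


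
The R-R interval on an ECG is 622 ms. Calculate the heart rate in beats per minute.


HR = 60 / RR_interval(s)
RR = 622 ms = 0.622 s
HR = 60 / 0.622 = 96.46 bpm


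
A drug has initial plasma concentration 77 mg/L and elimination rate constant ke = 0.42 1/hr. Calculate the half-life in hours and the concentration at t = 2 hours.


t_half = ln(2) / ke = 0.693147 / 0.42 = 1.65 hr
C(t) = C0 * exp(-ke*t) = 77 * exp(-0.42*2)
C(2) = 33.24 mg/L


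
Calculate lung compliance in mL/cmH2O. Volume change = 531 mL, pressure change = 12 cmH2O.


C = dV / dP
C = 531 / 12
C = 44.25 mL/cmH2O


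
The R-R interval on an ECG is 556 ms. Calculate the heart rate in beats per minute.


HR = 60 / RR_interval(s)
RR = 556 ms = 0.556 s
HR = 60 / 0.556 = 107.9 bpm


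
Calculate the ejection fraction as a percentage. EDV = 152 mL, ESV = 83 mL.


SV = EDV - ESV = 152 - 83 = 69 mL
EF = SV/EDV * 100 = 69/152 * 100
EF = 45.39%


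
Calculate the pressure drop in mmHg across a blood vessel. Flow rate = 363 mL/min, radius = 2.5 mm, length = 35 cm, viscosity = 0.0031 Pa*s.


dP = 8*mu*L*Q / (pi*r^4)
Q = 363 mL/min = 6.05e-06 m^3/s
dP = 427.923 Pa = 427.923 / 133.322 mmHg = 3.21 mmHg


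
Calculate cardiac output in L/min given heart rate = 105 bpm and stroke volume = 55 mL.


CO = HR * SV
CO = 105 * 55 / 1000
CO = 5.775 L/min


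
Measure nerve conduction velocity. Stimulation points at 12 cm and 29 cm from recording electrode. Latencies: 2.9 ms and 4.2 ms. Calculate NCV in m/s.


Distance = (29 - 12) / 100 = 0.17 m
dt = (4.2 - 2.9) / 1000 = 0.0013 s
NCV = dist / dt = 130.8 m/s


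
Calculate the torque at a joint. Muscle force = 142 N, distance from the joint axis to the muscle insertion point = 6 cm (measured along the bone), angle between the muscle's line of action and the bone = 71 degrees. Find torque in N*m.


Torque = F * d * sin(theta)   (moment arm = d*sin(theta))
d = 6 cm = 0.06 m
Torque = 142 * 0.06 * sin(71)
Torque = 8.056 N*m


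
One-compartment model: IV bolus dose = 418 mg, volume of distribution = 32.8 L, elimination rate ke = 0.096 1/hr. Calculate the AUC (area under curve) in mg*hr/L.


C0 = Dose/Vd = 418/32.8 = 12.7439 mg/L
AUC = C0/ke = 12.7439/0.096
AUC = 132.7 mg*hr/L


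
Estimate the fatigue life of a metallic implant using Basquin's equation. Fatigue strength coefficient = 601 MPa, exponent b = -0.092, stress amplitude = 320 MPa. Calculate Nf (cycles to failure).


sigma_a = sigma_f' * (2Nf)^b
2Nf = (sigma_a/sigma_f')^(1/b)
2Nf = (320/601)^(1/-0.092)
2Nf = 944.63979
Nf = 472.3


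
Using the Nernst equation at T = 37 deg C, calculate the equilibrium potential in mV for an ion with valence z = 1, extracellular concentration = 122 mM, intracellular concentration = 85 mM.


E = (RT/(zF)) * ln(C_out/C_in)
T = 37 + 273.15 = 310.15 K
E = (8.314 * 310.15 / (1 * 96485)) * ln(122/85)
E = 9.658 mV


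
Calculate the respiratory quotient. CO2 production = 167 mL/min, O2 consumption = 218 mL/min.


RQ = VCO2 / VO2
RQ = 167 / 218
RQ = 0.7661


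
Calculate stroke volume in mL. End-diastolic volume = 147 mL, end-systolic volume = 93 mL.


SV = EDV - ESV
SV = 147 - 93
SV = 54 mL


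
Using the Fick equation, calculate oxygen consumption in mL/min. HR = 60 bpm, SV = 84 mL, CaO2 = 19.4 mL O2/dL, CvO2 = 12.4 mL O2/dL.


CO = HR*SV = 60*84/1000 = 5.04 L/min
a-v O2 diff = 19.4 - 12.4 = 7 mL/dL
VO2 = CO * (CaO2-CvO2) * 10 dL/L
VO2 = 5.04 * 7 * 10
VO2 = 352.8 mL/min


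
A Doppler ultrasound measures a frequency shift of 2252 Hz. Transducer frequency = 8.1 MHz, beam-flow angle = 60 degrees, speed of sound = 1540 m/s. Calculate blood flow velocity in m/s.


v = fd * c / (2 * f0 * cos(theta))
v = 2252 * 1540 / (2 * 8.1000e+06 * cos(60))
v = 0.4282 m/s


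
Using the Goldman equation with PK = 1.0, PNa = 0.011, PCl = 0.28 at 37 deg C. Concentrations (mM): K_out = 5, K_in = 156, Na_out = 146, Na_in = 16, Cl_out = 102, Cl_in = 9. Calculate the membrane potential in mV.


Vm = (RT/F)*ln((PK*Ko + PNa*Nao + PCl*Cli)/(PK*Ki + PNa*Nai + PCl*Clo))
Numer = 9.126, Denom = 184.736
Vm = -80.38 mV


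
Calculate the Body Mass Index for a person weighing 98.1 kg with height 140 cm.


BMI = weight / height^2
height = 140 cm = 1.4 m
BMI = 98.1 / 1.4^2
BMI = 50.05 kg/m^2


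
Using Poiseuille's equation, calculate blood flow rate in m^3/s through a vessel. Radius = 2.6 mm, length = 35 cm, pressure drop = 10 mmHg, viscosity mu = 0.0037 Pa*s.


Q = pi*r^4*dP / (8*mu*L)
r = 0.0026 m, L = 0.35 m
dP = 10 mmHg = 1333.22 Pa
Q = 1.8475e-05 m^3/s


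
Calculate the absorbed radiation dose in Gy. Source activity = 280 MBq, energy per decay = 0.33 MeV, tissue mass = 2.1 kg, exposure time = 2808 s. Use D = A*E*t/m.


A = 280 MBq = 2.8000e+08 Bq
E = 0.33 MeV = 5.2866e-14 J
D = A*E*t/m = 2.8000e+08*5.2866e-14*2808/2.1
D = 0.01979 Gy


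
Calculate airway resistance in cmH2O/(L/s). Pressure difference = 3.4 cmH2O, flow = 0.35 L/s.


R = dP / flow
R = 3.4 / 0.35
R = 9.714 cmH2O/(L/s)


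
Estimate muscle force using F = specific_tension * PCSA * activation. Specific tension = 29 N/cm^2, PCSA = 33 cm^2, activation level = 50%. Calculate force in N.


F = sigma * PCSA * activation
F = 29 * 33 * 0.5
F = 478.5 N


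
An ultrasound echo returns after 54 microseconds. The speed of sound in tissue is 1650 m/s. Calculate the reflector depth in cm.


depth = c * t / 2
t = 54 us = 5.4000e-05 s
depth = 1650 * 5.4000e-05 / 2
depth = 0.04455 m = 4.455 cm


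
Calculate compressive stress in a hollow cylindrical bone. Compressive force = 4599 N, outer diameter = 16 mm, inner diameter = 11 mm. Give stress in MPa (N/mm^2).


A = pi*(r_o^2 - r_i^2)
r_o = 8 mm, r_i = 5.5 mm
A = 106.029 mm^2
sigma = F/A = 4599 / 106.029
sigma = 43.37 MPa


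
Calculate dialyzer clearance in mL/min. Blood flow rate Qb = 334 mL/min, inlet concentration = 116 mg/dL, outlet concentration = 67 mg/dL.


K = Qb * (Cb_in - Cb_out) / Cb_in
K = 334 * (116 - 67) / 116
K = 141.1 mL/min


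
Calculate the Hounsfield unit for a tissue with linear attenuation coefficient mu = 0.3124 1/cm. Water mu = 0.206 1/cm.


HU = ((mu_tissue - mu_water) / mu_water) * 1000
HU = ((0.3124 - 0.206) / 0.206) * 1000
HU = 516.5


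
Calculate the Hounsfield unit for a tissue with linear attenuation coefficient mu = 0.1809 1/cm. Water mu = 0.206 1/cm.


HU = ((mu_tissue - mu_water) / mu_water) * 1000
HU = ((0.1809 - 0.206) / 0.206) * 1000
HU = -121.8


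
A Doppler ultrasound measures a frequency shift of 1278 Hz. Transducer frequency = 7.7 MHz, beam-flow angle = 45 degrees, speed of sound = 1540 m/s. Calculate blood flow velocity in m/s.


v = fd * c / (2 * f0 * cos(theta))
v = 1278 * 1540 / (2 * 7.7000e+06 * cos(45))
v = 0.1807 m/s


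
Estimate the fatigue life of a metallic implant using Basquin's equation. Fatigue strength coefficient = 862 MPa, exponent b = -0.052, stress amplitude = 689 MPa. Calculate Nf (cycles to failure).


sigma_a = sigma_f' * (2Nf)^b
2Nf = (sigma_a/sigma_f')^(1/b)
2Nf = (689/862)^(1/-0.052)
2Nf = 74.288899
Nf = 37.14


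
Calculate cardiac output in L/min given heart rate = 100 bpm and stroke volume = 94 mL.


CO = HR * SV
CO = 100 * 94 / 1000
CO = 9.4 L/min


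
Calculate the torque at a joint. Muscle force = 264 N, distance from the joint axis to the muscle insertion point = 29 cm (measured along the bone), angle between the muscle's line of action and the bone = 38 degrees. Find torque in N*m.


Torque = F * d * sin(theta)   (moment arm = d*sin(theta))
d = 29 cm = 0.29 m
Torque = 264 * 0.29 * sin(38)
Torque = 47.14 N*m


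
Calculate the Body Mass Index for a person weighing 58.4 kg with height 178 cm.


BMI = weight / height^2
height = 178 cm = 1.78 m
BMI = 58.4 / 1.78^2
BMI = 18.43 kg/m^2


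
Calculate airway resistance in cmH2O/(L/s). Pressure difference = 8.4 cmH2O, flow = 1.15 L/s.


R = dP / flow
R = 8.4 / 1.15
R = 7.304 cmH2O/(L/s)


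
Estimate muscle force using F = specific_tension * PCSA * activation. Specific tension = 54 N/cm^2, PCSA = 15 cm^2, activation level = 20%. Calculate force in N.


F = sigma * PCSA * activation
F = 54 * 15 * 0.2
F = 162 N


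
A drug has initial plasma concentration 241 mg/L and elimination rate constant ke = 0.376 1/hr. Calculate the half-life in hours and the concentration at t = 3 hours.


t_half = ln(2) / ke = 0.693147 / 0.376 = 1.843 hr
C(t) = C0 * exp(-ke*t) = 241 * exp(-0.376*3)
C(3) = 78.01 mg/L


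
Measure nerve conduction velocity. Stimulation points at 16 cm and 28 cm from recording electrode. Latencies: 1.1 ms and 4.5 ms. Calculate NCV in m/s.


Distance = (28 - 16) / 100 = 0.12 m
dt = (4.5 - 1.1) / 1000 = 0.0034 s
NCV = dist / dt = 35.29 m/s


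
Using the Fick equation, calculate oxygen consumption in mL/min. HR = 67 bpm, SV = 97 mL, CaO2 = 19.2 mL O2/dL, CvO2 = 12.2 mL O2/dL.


CO = HR*SV = 67*97/1000 = 6.499 L/min
a-v O2 diff = 19.2 - 12.2 = 7 mL/dL
VO2 = CO * (CaO2-CvO2) * 10 dL/L
VO2 = 6.499 * 7 * 10
VO2 = 454.9 mL/min


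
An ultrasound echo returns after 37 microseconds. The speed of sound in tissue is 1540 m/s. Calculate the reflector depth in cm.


depth = c * t / 2
t = 37 us = 3.7000e-05 s
depth = 1540 * 3.7000e-05 / 2
depth = 0.02849 m = 2.849 cm


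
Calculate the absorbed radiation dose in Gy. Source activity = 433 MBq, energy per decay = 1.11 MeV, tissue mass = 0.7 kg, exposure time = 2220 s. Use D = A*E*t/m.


A = 433 MBq = 4.3300e+08 Bq
E = 1.11 MeV = 1.77822e-13 J
D = A*E*t/m = 4.3300e+08*1.77822e-13*2220/0.7
D = 0.2442 Gy


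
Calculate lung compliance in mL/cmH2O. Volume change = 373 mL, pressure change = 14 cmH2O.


C = dV / dP
C = 373 / 14
C = 26.64 mL/cmH2O


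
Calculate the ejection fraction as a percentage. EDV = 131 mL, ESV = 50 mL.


SV = EDV - ESV = 131 - 50 = 81 mL
EF = SV/EDV * 100 = 81/131 * 100
EF = 61.83%


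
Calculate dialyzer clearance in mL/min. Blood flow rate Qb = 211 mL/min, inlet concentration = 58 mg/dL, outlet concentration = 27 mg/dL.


K = Qb * (Cb_in - Cb_out) / Cb_in
K = 211 * (58 - 27) / 58
K = 112.8 mL/min


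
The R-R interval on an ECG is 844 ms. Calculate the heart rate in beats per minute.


HR = 60 / RR_interval(s)
RR = 844 ms = 0.844 s
HR = 60 / 0.844 = 71.09 bpm


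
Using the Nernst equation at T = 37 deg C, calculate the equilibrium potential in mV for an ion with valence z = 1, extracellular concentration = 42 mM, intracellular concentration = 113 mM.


E = (RT/(zF)) * ln(C_out/C_in)
T = 37 + 273.15 = 310.15 K
E = (8.314 * 310.15 / (1 * 96485)) * ln(42/113)
E = -26.45 mV


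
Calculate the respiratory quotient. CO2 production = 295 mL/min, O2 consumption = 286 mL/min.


RQ = VCO2 / VO2
RQ = 295 / 286
RQ = 1.031


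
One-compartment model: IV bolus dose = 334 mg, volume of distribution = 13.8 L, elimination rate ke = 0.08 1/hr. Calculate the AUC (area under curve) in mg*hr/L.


C0 = Dose/Vd = 334/13.8 = 24.2029 mg/L
AUC = C0/ke = 24.2029/0.08
AUC = 302.5 mg*hr/L


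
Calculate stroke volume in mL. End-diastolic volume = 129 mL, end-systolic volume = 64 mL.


SV = EDV - ESV
SV = 129 - 64
SV = 65 mL


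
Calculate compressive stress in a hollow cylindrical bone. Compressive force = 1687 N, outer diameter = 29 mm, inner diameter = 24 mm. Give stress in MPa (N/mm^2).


A = pi*(r_o^2 - r_i^2)
r_o = 14.5 mm, r_i = 12 mm
A = 208.131 mm^2
sigma = F/A = 1687 / 208.131
sigma = 8.105 MPa


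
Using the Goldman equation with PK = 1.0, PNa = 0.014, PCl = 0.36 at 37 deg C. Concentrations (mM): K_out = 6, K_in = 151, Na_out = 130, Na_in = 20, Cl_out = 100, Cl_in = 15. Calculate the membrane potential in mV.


Vm = (RT/F)*ln((PK*Ko + PNa*Nao + PCl*Cli)/(PK*Ki + PNa*Nai + PCl*Clo))
Numer = 13.22, Denom = 187.28
Vm = -70.85 mV


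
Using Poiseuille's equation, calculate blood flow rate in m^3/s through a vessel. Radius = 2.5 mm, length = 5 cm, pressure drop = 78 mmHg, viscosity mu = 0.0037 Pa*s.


Q = pi*r^4*dP / (8*mu*L)
r = 0.0025 m, L = 0.05 m
dP = 78 mmHg = 10399.116 Pa
Q = 8.6227e-04 m^3/s


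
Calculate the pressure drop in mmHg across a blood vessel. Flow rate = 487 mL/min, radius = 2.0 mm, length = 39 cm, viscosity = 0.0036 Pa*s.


dP = 8*mu*L*Q / (pi*r^4)
Q = 487 mL/min = 8.11667e-06 m^3/s
dP = 1813.7 Pa = 1813.7 / 133.322 mmHg = 13.6 mmHg


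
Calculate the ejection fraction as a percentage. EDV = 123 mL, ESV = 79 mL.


SV = EDV - ESV = 123 - 79 = 44 mL
EF = SV/EDV * 100 = 44/123 * 100
EF = 35.77%


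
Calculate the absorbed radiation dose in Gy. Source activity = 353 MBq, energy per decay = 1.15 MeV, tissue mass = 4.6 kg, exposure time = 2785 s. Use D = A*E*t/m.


A = 353 MBq = 3.5300e+08 Bq
E = 1.15 MeV = 1.8423e-13 J
D = A*E*t/m = 3.5300e+08*1.8423e-13*2785/4.6
D = 0.03937 Gy


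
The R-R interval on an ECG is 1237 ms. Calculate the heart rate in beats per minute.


HR = 60 / RR_interval(s)
RR = 1237 ms = 1.237 s
HR = 60 / 1.237 = 48.5 bpm


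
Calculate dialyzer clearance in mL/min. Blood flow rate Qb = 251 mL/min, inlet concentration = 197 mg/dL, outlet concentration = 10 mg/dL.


K = Qb * (Cb_in - Cb_out) / Cb_in
K = 251 * (197 - 10) / 197
K = 238.3 mL/min


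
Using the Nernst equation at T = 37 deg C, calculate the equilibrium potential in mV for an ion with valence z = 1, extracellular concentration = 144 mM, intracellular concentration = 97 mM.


E = (RT/(zF)) * ln(C_out/C_in)
T = 37 + 273.15 = 310.15 K
E = (8.314 * 310.15 / (1 * 96485)) * ln(144/97)
E = 10.56 mV


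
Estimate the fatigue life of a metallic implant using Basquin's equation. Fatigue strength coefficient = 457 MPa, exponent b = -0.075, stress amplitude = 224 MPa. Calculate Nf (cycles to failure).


sigma_a = sigma_f' * (2Nf)^b
2Nf = (sigma_a/sigma_f')^(1/b)
2Nf = (224/457)^(1/-0.075)
2Nf = 13455.787
Nf = 6728


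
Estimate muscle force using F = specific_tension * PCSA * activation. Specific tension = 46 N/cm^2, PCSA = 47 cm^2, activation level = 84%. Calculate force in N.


F = sigma * PCSA * activation
F = 46 * 47 * 0.84
F = 1816 N


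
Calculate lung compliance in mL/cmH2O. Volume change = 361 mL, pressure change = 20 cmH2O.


C = dV / dP
C = 361 / 20
C = 18.05 mL/cmH2O


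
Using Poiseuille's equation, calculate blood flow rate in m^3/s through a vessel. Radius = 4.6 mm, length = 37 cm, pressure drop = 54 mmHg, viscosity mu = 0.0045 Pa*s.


Q = pi*r^4*dP / (8*mu*L)
r = 0.0046 m, L = 0.37 m
dP = 54 mmHg = 7199.388 Pa
Q = 7.6028e-04 m^3/s


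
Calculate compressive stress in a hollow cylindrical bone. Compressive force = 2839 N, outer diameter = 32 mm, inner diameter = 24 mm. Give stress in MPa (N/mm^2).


A = pi*(r_o^2 - r_i^2)
r_o = 16 mm, r_i = 12 mm
A = 351.858 mm^2
sigma = F/A = 2839 / 351.858
sigma = 8.069 MPa


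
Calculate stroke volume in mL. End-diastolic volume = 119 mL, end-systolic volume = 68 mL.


SV = EDV - ESV
SV = 119 - 68
SV = 51 mL


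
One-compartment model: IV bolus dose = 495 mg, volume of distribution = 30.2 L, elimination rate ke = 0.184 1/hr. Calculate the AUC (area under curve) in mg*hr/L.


C0 = Dose/Vd = 495/30.2 = 16.3907 mg/L
AUC = C0/ke = 16.3907/0.184
AUC = 89.08 mg*hr/L


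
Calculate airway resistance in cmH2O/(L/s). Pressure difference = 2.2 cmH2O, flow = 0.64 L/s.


R = dP / flow
R = 2.2 / 0.64
R = 3.438 cmH2O/(L/s)


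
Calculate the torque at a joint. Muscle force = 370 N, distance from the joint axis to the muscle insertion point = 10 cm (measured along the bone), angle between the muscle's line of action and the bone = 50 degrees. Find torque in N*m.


Torque = F * d * sin(theta)   (moment arm = d*sin(theta))
d = 10 cm = 0.1 m
Torque = 370 * 0.1 * sin(50)
Torque = 28.34 N*m


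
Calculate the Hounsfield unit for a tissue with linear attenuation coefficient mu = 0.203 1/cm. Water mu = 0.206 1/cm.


HU = ((mu_tissue - mu_water) / mu_water) * 1000
HU = ((0.203 - 0.206) / 0.206) * 1000
HU = -14.56


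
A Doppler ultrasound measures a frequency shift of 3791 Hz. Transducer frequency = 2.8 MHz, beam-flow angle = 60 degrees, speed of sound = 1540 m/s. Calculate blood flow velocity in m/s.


v = fd * c / (2 * f0 * cos(theta))
v = 3791 * 1540 / (2 * 2.8000e+06 * cos(60))
v = 2.085 m/s


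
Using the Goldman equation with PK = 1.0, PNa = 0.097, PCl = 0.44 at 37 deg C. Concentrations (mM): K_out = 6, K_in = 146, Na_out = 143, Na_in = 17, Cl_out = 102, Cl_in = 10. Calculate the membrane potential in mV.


Vm = (RT/F)*ln((PK*Ko + PNa*Nao + PCl*Cli)/(PK*Ki + PNa*Nai + PCl*Clo))
Numer = 24.271, Denom = 192.529
Vm = -55.35 mV
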